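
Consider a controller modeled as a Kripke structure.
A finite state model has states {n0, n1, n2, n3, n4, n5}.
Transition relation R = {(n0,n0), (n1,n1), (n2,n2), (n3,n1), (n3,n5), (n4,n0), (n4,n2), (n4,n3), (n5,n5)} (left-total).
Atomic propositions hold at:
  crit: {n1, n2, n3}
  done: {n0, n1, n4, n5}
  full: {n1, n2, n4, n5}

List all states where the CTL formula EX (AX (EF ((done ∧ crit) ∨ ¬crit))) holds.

{n0, n1, n3, n4, n5}

Sat(done ∧ crit) = {n1}
Sat(¬crit) = {n0, n4, n5}
Sat((done ∧ crit) ∨ ¬crit) = {n0, n1, n4, n5}
EF ((done ∧ crit) ∨ ¬crit): least fixpoint, start Z0 = {n0, n1, n4, n5}, add states with some successor in Z. Z1 = {n0, n1, n3, n4, n5}; fixed.
Sat(EF ((done ∧ crit) ∨ ¬crit)) = {n0, n1, n3, n4, n5}
Sat(AX (EF ((done ∧ crit) ∨ ¬crit))) = {s : every successor in {n0, n1, n3, n4, n5}} = {n0, n1, n3, n5}
Sat(EX (AX (EF ((done ∧ crit) ∨ ¬crit)))) = {s : some successor in {n0, n1, n3, n5}} = {n0, n1, n3, n4, n5}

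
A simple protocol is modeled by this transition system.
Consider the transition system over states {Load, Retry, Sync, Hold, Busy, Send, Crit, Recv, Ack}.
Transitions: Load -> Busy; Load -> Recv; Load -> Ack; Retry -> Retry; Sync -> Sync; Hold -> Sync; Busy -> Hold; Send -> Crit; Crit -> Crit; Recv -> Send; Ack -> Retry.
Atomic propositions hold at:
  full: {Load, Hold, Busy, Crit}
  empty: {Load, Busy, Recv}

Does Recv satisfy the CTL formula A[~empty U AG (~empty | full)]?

No

Sat(~empty) = {Retry, Sync, Hold, Send, Crit, Ack}
Sat(~empty | full) = {Load, Retry, Sync, Hold, Busy, Send, Crit, Ack}
AG (~empty | full): greatest fixpoint, start Z0 = {Load, Retry, Sync, Hold, Busy, Send, Crit, Ack}, keep only states in Sat with every successor in Z. Z1 = {Retry, Sync, Hold, Busy, Send, Crit, Ack}; fixed.
Sat(AG (~empty | full)) = {Retry, Sync, Hold, Busy, Send, Crit, Ack}
A[~empty U AG (~empty | full)]: least fixpoint, start Z0 = Sat(AG (~empty | full)) = {Retry, Sync, Hold, Busy, Send, Crit, Ack}, add states in Sat(~empty) with every successor in Z. Already a fixed point.
Sat(A[~empty U AG (~empty | full)]) = {Retry, Sync, Hold, Busy, Send, Crit, Ack}
Recv ∉ Sat(A[~empty U AG (~empty | full)]) = {Retry, Sync, Hold, Busy, Send, Crit, Ack}, so the formula does not hold at Recv.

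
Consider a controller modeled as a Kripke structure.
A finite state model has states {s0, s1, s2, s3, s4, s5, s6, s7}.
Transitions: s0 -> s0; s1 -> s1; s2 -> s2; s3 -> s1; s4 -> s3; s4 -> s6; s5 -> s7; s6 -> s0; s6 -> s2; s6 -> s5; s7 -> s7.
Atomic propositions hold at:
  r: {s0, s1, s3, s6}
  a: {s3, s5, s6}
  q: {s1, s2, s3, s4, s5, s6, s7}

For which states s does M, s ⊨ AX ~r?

{s2, s5, s7}

Sat(~r) = {s2, s4, s5, s7}
Sat(AX ~r) = {s : every successor in {s2, s4, s5, s7}} = {s2, s5, s7}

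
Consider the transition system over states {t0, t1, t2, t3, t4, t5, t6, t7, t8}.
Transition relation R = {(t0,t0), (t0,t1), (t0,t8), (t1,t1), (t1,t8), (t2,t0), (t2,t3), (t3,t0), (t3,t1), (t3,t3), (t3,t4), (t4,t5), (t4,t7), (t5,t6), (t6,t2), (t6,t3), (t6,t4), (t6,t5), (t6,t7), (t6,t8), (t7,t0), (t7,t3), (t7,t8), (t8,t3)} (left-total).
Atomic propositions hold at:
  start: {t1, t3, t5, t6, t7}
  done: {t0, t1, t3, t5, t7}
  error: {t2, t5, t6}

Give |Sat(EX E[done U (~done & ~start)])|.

Sat(~done) = {t2, t4, t6, t8}
Sat(~start) = {t0, t2, t4, t8}
Sat(~done & ~start) = {t2, t4, t8}
E[done U (~done & ~start)]: least fixpoint, start Z0 = Sat((~done & ~start)) = {t2, t4, t8}, add states in Sat(done) with some successor in Z. Z1 = {t0, t1, t2, t3, t4, t7, t8}; fixed.
Sat(E[done U (~done & ~start)]) = {t0, t1, t2, t3, t4, t7, t8}
Sat(EX E[done U (~done & ~start)]) = {s : some successor in {t0, t1, t2, t3, t4, t7, t8}} = {t0, t1, t2, t3, t4, t6, t7, t8}
|Sat(EX E[done U (~done & ~start)])| = |{t0, t1, t2, t3, t4, t6, t7, t8}| = 8.

8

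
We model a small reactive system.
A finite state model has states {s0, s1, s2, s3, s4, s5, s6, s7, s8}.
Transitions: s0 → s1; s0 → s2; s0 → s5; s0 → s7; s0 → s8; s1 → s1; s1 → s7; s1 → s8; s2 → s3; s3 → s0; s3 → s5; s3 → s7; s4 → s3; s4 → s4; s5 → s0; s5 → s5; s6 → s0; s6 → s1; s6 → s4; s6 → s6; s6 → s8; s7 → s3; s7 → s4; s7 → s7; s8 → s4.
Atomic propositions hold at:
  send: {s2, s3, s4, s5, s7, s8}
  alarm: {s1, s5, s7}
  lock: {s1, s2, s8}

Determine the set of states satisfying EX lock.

Sat(EX lock) = {s : some successor in {s1, s2, s8}} = {s0, s1, s6}

{s0, s1, s6}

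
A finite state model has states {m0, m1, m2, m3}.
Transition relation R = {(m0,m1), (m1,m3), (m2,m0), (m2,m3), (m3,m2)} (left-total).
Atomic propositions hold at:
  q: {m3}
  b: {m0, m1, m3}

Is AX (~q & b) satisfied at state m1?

No

Sat(~q) = {m0, m1, m2}
Sat(~q & b) = {m0, m1}
Sat(AX (~q & b)) = {s : every successor in {m0, m1}} = {m0}
m1 ∉ Sat(AX (~q & b)) = {m0}, so the formula does not hold at m1.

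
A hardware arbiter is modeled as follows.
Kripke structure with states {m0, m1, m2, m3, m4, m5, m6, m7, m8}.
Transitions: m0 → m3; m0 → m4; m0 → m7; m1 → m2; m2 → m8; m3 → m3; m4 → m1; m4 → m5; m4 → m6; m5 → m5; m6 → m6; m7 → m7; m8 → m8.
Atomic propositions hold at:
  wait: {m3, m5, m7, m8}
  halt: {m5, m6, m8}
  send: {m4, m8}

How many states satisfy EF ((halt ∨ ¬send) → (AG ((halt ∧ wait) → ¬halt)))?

5

Sat(¬send) = {m0, m1, m2, m3, m5, m6, m7}
Sat(halt ∨ ¬send) = {m0, m1, m2, m3, m5, m6, m7, m8}
Sat(halt ∧ wait) = {m5, m8}
Sat(¬halt) = {m0, m1, m2, m3, m4, m7}
Sat((halt ∧ wait) → ¬halt) = {m0, m1, m2, m3, m4, m6, m7}
AG ((halt ∧ wait) → ¬halt): greatest fixpoint, start Z0 = {m0, m1, m2, m3, m4, m6, m7}, keep only states in Sat with every successor in Z. Z1 = {m0, m1, m3, m6, m7}; Z2 = {m3, m6, m7}; fixed.
Sat(AG ((halt ∧ wait) → ¬halt)) = {m3, m6, m7}
Sat((halt ∨ ¬send) → (AG ((halt ∧ wait) → ¬halt))) = {m3, m4, m6, m7}
EF ((halt ∨ ¬send) → (AG ((halt ∧ wait) → ¬halt))): least fixpoint, start Z0 = {m3, m4, m6, m7}, add states with some successor in Z. Z1 = {m0, m3, m4, m6, m7}; fixed.
Sat(EF ((halt ∨ ¬send) → (AG ((halt ∧ wait) → ¬halt)))) = {m0, m3, m4, m6, m7}
|Sat(EF ((halt ∨ ¬send) → (AG ((halt ∧ wait) → ¬halt))))| = |{m0, m3, m4, m6, m7}| = 5.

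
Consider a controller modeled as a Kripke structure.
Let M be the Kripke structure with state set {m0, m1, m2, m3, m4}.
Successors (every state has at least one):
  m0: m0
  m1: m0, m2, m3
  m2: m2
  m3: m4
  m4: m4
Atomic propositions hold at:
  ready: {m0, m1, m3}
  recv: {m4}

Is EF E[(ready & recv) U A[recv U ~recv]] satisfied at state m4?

Sat(ready & recv) = ∅
Sat(~recv) = {m0, m1, m2, m3}
A[recv U ~recv]: least fixpoint, start Z0 = Sat(~recv) = {m0, m1, m2, m3}, add states in Sat(recv) with every successor in Z. Already a fixed point.
Sat(A[recv U ~recv]) = {m0, m1, m2, m3}
E[(ready & recv) U A[recv U ~recv]]: least fixpoint, start Z0 = Sat(A[recv U ~recv]) = {m0, m1, m2, m3}, add states in Sat(ready & recv) with some successor in Z. Already a fixed point.
Sat(E[(ready & recv) U A[recv U ~recv]]) = {m0, m1, m2, m3}
EF E[(ready & recv) U A[recv U ~recv]]: least fixpoint, start Z0 = {m0, m1, m2, m3}, add states with some successor in Z. Already a fixed point.
Sat(EF E[(ready & recv) U A[recv U ~recv]]) = {m0, m1, m2, m3}
m4 ∉ Sat(EF E[(ready & recv) U A[recv U ~recv]]) = {m0, m1, m2, m3}, so the formula does not hold at m4.

No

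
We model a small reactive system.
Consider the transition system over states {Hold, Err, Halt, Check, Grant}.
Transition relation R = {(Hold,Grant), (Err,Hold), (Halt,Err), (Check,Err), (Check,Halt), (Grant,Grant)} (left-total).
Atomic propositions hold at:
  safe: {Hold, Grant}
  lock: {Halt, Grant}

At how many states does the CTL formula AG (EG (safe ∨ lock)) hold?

Sat(safe ∨ lock) = {Hold, Halt, Grant}
EG (safe ∨ lock): greatest fixpoint, start Z0 = {Hold, Halt, Grant}, keep only states in Sat with some successor in Z. Z1 = {Hold, Grant}; fixed.
Sat(EG (safe ∨ lock)) = {Hold, Grant}
AG (EG (safe ∨ lock)): greatest fixpoint, start Z0 = {Hold, Grant}, keep only states in Sat with every successor in Z. Already a fixed point.
Sat(AG (EG (safe ∨ lock))) = {Hold, Grant}
|Sat(AG (EG (safe ∨ lock)))| = |{Hold, Grant}| = 2.

2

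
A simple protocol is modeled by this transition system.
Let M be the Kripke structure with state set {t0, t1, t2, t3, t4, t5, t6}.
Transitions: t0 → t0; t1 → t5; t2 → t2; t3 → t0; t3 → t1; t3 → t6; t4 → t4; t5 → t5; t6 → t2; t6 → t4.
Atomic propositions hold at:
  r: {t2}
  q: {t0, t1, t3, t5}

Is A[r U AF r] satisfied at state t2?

Yes

AF r: least fixpoint, start Z0 = {t2}, add states with every successor in Z. Already a fixed point.
Sat(AF r) = {t2}
A[r U AF r]: least fixpoint, start Z0 = Sat(AF r) = {t2}, add states in Sat(r) with every successor in Z. Already a fixed point.
Sat(A[r U AF r]) = {t2}
t2 ∈ Sat(A[r U AF r]) = {t2}, so the formula holds at t2.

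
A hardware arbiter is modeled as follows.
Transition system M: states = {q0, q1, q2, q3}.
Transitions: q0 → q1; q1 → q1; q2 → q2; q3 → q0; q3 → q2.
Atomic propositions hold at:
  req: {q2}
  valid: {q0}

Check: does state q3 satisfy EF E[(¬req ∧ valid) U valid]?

Sat(¬req) = {q0, q1, q3}
Sat(¬req ∧ valid) = {q0}
E[(¬req ∧ valid) U valid]: least fixpoint, start Z0 = Sat(valid) = {q0}, add states in Sat(¬req ∧ valid) with some successor in Z. Already a fixed point.
Sat(E[(¬req ∧ valid) U valid]) = {q0}
EF E[(¬req ∧ valid) U valid]: least fixpoint, start Z0 = {q0}, add states with some successor in Z. Z1 = {q0, q3}; fixed.
Sat(EF E[(¬req ∧ valid) U valid]) = {q0, q3}
q3 ∈ Sat(EF E[(¬req ∧ valid) U valid]) = {q0, q3}, so the formula holds at q3.

Yes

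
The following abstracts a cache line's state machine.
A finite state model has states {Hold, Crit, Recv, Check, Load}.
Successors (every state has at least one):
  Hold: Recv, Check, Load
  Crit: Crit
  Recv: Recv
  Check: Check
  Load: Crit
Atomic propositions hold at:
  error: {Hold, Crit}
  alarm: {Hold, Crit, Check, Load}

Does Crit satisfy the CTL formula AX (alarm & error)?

Yes

Sat(alarm & error) = {Hold, Crit}
Sat(AX (alarm & error)) = {s : every successor in {Hold, Crit}} = {Crit, Load}
Crit ∈ Sat(AX (alarm & error)) = {Crit, Load}, so the formula holds at Crit.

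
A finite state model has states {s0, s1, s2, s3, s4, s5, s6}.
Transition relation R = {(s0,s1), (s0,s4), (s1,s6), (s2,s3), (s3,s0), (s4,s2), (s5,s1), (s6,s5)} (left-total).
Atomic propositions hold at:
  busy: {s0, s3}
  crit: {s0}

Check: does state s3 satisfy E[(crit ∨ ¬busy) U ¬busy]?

Sat(¬busy) = {s1, s2, s4, s5, s6}
Sat(crit ∨ ¬busy) = {s0, s1, s2, s4, s5, s6}
E[(crit ∨ ¬busy) U ¬busy]: least fixpoint, start Z0 = Sat(¬busy) = {s1, s2, s4, s5, s6}, add states in Sat(crit ∨ ¬busy) with some successor in Z. Z1 = {s0, s1, s2, s4, s5, s6}; fixed.
Sat(E[(crit ∨ ¬busy) U ¬busy]) = {s0, s1, s2, s4, s5, s6}
s3 ∉ Sat(E[(crit ∨ ¬busy) U ¬busy]) = {s0, s1, s2, s4, s5, s6}, so the formula does not hold at s3.

No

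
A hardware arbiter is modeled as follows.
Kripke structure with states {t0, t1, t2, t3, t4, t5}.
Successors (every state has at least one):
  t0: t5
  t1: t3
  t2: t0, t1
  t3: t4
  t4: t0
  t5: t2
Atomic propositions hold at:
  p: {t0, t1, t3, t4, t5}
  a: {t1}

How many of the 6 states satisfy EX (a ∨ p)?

Sat(a ∨ p) = {t0, t1, t3, t4, t5}
Sat(EX (a ∨ p)) = {s : some successor in {t0, t1, t3, t4, t5}} = {t0, t1, t2, t3, t4}
|Sat(EX (a ∨ p))| = |{t0, t1, t2, t3, t4}| = 5.

5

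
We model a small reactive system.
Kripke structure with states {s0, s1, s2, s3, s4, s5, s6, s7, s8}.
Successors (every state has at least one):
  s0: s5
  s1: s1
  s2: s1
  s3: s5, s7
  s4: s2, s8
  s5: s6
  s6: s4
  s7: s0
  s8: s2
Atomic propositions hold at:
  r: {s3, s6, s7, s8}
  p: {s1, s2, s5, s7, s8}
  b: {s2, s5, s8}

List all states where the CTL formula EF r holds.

{s0, s3, s4, s5, s6, s7, s8}

EF r: least fixpoint, start Z0 = {s3, s6, s7, s8}, add states with some successor in Z. Z1 = {s3, s4, s5, s6, s7, s8}; Z2 = {s0, s3, s4, s5, s6, s7, s8}; fixed.
Sat(EF r) = {s0, s3, s4, s5, s6, s7, s8}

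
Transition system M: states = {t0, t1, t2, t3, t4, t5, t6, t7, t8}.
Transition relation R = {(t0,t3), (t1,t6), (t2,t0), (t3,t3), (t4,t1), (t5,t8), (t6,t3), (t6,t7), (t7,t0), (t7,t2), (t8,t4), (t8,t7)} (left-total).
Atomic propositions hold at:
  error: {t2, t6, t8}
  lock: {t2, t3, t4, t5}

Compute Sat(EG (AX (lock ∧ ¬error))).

{t0, t3}

Sat(¬error) = {t0, t1, t3, t4, t5, t7}
Sat(lock ∧ ¬error) = {t3, t4, t5}
Sat(AX (lock ∧ ¬error)) = {s : every successor in {t3, t4, t5}} = {t0, t3}
EG (AX (lock ∧ ¬error)): greatest fixpoint, start Z0 = {t0, t3}, keep only states in Sat with some successor in Z. Already a fixed point.
Sat(EG (AX (lock ∧ ¬error))) = {t0, t3}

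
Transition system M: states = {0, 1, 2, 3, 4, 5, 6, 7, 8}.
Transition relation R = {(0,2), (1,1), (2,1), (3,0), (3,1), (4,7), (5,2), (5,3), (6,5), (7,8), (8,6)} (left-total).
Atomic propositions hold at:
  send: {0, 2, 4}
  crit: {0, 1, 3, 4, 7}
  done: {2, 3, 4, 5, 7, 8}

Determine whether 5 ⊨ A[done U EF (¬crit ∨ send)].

Yes

Sat(¬crit) = {2, 5, 6, 8}
Sat(¬crit ∨ send) = {0, 2, 4, 5, 6, 8}
EF (¬crit ∨ send): least fixpoint, start Z0 = {0, 2, 4, 5, 6, 8}, add states with some successor in Z. Z1 = {0, 2, 3, 4, 5, 6, 7, 8}; fixed.
Sat(EF (¬crit ∨ send)) = {0, 2, 3, 4, 5, 6, 7, 8}
A[done U EF (¬crit ∨ send)]: least fixpoint, start Z0 = Sat(EF (¬crit ∨ send)) = {0, 2, 3, 4, 5, 6, 7, 8}, add states in Sat(done) with every successor in Z. Already a fixed point.
Sat(A[done U EF (¬crit ∨ send)]) = {0, 2, 3, 4, 5, 6, 7, 8}
5 ∈ Sat(A[done U EF (¬crit ∨ send)]) = {0, 2, 3, 4, 5, 6, 7, 8}, so the formula holds at 5.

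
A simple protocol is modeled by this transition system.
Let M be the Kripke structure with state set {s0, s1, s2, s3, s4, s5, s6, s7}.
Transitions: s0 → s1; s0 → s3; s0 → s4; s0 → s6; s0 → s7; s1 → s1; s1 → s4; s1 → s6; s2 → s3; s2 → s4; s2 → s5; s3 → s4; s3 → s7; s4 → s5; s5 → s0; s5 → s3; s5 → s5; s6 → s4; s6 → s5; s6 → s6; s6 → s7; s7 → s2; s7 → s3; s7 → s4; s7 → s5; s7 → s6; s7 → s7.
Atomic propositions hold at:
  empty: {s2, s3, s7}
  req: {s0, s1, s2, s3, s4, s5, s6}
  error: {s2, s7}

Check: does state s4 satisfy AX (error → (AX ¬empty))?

Sat(¬empty) = {s0, s1, s4, s5, s6}
Sat(AX ¬empty) = {s : every successor in {s0, s1, s4, s5, s6}} = {s1, s4}
Sat(error → (AX ¬empty)) = {s0, s1, s3, s4, s5, s6}
Sat(AX (error → (AX ¬empty))) = {s : every successor in {s0, s1, s3, s4, s5, s6}} = {s1, s2, s4, s5}
s4 ∈ Sat(AX (error → (AX ¬empty))) = {s1, s2, s4, s5}, so the formula holds at s4.

Yes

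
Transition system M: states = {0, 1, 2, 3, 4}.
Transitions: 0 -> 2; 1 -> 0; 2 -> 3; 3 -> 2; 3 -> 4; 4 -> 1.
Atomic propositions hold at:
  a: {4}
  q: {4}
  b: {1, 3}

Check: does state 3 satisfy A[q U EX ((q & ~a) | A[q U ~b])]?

Sat(~a) = {0, 1, 2, 3}
Sat(q & ~a) = ∅
Sat(~b) = {0, 2, 4}
A[q U ~b]: least fixpoint, start Z0 = Sat(~b) = {0, 2, 4}, add states in Sat(q) with every successor in Z. Already a fixed point.
Sat(A[q U ~b]) = {0, 2, 4}
Sat((q & ~a) | A[q U ~b]) = {0, 2, 4}
Sat(EX ((q & ~a) | A[q U ~b])) = {s : some successor in {0, 2, 4}} = {0, 1, 3}
A[q U EX ((q & ~a) | A[q U ~b])]: least fixpoint, start Z0 = Sat(EX ((q & ~a) | A[q U ~b])) = {0, 1, 3}, add states in Sat(q) with every successor in Z. Z1 = {0, 1, 3, 4}; fixed.
Sat(A[q U EX ((q & ~a) | A[q U ~b])]) = {0, 1, 3, 4}
3 ∈ Sat(A[q U EX ((q & ~a) | A[q U ~b])]) = {0, 1, 3, 4}, so the formula holds at 3.

Yes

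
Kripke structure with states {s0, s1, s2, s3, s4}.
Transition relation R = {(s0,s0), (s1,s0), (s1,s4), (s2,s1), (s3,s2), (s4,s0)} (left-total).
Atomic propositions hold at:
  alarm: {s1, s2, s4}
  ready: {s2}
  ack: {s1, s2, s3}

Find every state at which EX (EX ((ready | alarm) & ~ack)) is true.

{s2}

Sat(ready | alarm) = {s1, s2, s4}
Sat(~ack) = {s0, s4}
Sat((ready | alarm) & ~ack) = {s4}
Sat(EX ((ready | alarm) & ~ack)) = {s : some successor in {s4}} = {s1}
Sat(EX (EX ((ready | alarm) & ~ack))) = {s : some successor in {s1}} = {s2}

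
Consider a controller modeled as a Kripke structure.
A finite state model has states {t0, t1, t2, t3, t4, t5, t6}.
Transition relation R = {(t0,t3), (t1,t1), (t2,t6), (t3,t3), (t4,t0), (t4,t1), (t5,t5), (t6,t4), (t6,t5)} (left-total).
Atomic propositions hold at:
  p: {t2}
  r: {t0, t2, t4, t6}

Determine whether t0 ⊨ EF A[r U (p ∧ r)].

No

Sat(p ∧ r) = {t2}
A[r U (p ∧ r)]: least fixpoint, start Z0 = Sat((p ∧ r)) = {t2}, add states in Sat(r) with every successor in Z. Already a fixed point.
Sat(A[r U (p ∧ r)]) = {t2}
EF A[r U (p ∧ r)]: least fixpoint, start Z0 = {t2}, add states with some successor in Z. Already a fixed point.
Sat(EF A[r U (p ∧ r)]) = {t2}
t0 ∉ Sat(EF A[r U (p ∧ r)]) = {t2}, so the formula does not hold at t0.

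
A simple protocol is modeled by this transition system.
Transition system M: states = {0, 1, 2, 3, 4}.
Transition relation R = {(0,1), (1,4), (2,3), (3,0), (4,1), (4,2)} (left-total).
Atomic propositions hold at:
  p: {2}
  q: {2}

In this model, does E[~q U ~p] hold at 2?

Sat(~q) = {0, 1, 3, 4}
Sat(~p) = {0, 1, 3, 4}
E[~q U ~p]: least fixpoint, start Z0 = Sat(~p) = {0, 1, 3, 4}, add states in Sat(~q) with some successor in Z. Already a fixed point.
Sat(E[~q U ~p]) = {0, 1, 3, 4}
2 ∉ Sat(E[~q U ~p]) = {0, 1, 3, 4}, so the formula does not hold at 2.

No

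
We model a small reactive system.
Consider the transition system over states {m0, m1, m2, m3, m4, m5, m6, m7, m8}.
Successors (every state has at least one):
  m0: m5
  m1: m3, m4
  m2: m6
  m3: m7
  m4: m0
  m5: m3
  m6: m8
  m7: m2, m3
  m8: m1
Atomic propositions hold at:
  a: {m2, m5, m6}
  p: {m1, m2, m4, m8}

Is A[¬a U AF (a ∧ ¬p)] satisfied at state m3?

Sat(¬a) = {m0, m1, m3, m4, m7, m8}
Sat(¬p) = {m0, m3, m5, m6, m7}
Sat(a ∧ ¬p) = {m5, m6}
AF (a ∧ ¬p): least fixpoint, start Z0 = {m5, m6}, add states with every successor in Z. Z1 = {m0, m2, m5, m6}; Z2 = {m0, m2, m4, m5, m6}; fixed.
Sat(AF (a ∧ ¬p)) = {m0, m2, m4, m5, m6}
A[¬a U AF (a ∧ ¬p)]: least fixpoint, start Z0 = Sat(AF (a ∧ ¬p)) = {m0, m2, m4, m5, m6}, add states in Sat(¬a) with every successor in Z. Already a fixed point.
Sat(A[¬a U AF (a ∧ ¬p)]) = {m0, m2, m4, m5, m6}
m3 ∉ Sat(A[¬a U AF (a ∧ ¬p)]) = {m0, m2, m4, m5, m6}, so the formula does not hold at m3.

No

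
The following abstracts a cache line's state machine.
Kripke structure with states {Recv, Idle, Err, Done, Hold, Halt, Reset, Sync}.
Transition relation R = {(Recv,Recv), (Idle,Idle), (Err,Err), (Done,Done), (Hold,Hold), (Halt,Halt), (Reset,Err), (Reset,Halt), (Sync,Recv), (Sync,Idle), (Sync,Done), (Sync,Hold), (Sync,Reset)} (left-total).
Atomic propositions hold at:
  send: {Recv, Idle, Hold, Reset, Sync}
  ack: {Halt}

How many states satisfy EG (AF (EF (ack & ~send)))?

Sat(~send) = {Err, Done, Halt}
Sat(ack & ~send) = {Halt}
EF (ack & ~send): least fixpoint, start Z0 = {Halt}, add states with some successor in Z. Z1 = {Halt, Reset}; Z2 = {Halt, Reset, Sync}; fixed.
Sat(EF (ack & ~send)) = {Halt, Reset, Sync}
AF (EF (ack & ~send)): least fixpoint, start Z0 = {Halt, Reset, Sync}, add states with every successor in Z. Already a fixed point.
Sat(AF (EF (ack & ~send))) = {Halt, Reset, Sync}
EG (AF (EF (ack & ~send))): greatest fixpoint, start Z0 = {Halt, Reset, Sync}, keep only states in Sat with some successor in Z. Already a fixed point.
Sat(EG (AF (EF (ack & ~send)))) = {Halt, Reset, Sync}
|Sat(EG (AF (EF (ack & ~send))))| = |{Halt, Reset, Sync}| = 3.

3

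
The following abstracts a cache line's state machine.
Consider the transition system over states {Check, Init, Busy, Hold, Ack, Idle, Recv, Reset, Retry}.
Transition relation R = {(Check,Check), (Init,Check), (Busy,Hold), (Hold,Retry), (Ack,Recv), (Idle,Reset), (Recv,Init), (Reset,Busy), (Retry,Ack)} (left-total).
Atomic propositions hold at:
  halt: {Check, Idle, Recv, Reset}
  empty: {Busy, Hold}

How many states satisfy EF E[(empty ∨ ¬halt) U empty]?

Sat(¬halt) = {Init, Busy, Hold, Ack, Retry}
Sat(empty ∨ ¬halt) = {Init, Busy, Hold, Ack, Retry}
E[(empty ∨ ¬halt) U empty]: least fixpoint, start Z0 = Sat(empty) = {Busy, Hold}, add states in Sat(empty ∨ ¬halt) with some successor in Z. Already a fixed point.
Sat(E[(empty ∨ ¬halt) U empty]) = {Busy, Hold}
EF E[(empty ∨ ¬halt) U empty]: least fixpoint, start Z0 = {Busy, Hold}, add states with some successor in Z. Z1 = {Busy, Hold, Reset}; Z2 = {Busy, Hold, Idle, Reset}; fixed.
Sat(EF E[(empty ∨ ¬halt) U empty]) = {Busy, Hold, Idle, Reset}
|Sat(EF E[(empty ∨ ¬halt) U empty])| = |{Busy, Hold, Idle, Reset}| = 4.

4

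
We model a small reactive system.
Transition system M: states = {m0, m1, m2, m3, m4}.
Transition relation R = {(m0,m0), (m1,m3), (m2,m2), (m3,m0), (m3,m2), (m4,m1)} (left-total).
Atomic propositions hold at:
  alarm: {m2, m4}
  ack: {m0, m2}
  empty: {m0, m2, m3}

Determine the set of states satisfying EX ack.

{m0, m2, m3}

Sat(EX ack) = {s : some successor in {m0, m2}} = {m0, m2, m3}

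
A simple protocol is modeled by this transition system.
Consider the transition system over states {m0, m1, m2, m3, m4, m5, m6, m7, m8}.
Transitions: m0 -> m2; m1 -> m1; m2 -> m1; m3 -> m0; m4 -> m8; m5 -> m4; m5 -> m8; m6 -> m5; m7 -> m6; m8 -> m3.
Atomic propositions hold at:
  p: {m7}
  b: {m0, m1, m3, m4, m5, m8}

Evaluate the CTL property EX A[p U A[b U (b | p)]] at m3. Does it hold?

Yes

Sat(b | p) = {m0, m1, m3, m4, m5, m7, m8}
A[b U (b | p)]: least fixpoint, start Z0 = Sat((b | p)) = {m0, m1, m3, m4, m5, m7, m8}, add states in Sat(b) with every successor in Z. Already a fixed point.
Sat(A[b U (b | p)]) = {m0, m1, m3, m4, m5, m7, m8}
A[p U A[b U (b | p)]]: least fixpoint, start Z0 = Sat(A[b U (b | p)]) = {m0, m1, m3, m4, m5, m7, m8}, add states in Sat(p) with every successor in Z. Already a fixed point.
Sat(A[p U A[b U (b | p)]]) = {m0, m1, m3, m4, m5, m7, m8}
Sat(EX A[p U A[b U (b | p)]]) = {s : some successor in {m0, m1, m3, m4, m5, m7, m8}} = {m1, m2, m3, m4, m5, m6, m8}
m3 ∈ Sat(EX A[p U A[b U (b | p)]]) = {m1, m2, m3, m4, m5, m6, m8}, so the formula holds at m3.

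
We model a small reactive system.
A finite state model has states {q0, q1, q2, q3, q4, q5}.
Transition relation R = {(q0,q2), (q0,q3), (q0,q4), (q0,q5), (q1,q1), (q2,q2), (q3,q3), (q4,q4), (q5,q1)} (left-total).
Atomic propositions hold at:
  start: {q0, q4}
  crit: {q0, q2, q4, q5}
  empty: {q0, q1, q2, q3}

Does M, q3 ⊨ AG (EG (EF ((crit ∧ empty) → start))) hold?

Yes

Sat(crit ∧ empty) = {q0, q2}
Sat((crit ∧ empty) → start) = {q0, q1, q3, q4, q5}
EF ((crit ∧ empty) → start): least fixpoint, start Z0 = {q0, q1, q3, q4, q5}, add states with some successor in Z. Already a fixed point.
Sat(EF ((crit ∧ empty) → start)) = {q0, q1, q3, q4, q5}
EG (EF ((crit ∧ empty) → start)): greatest fixpoint, start Z0 = {q0, q1, q3, q4, q5}, keep only states in Sat with some successor in Z. Already a fixed point.
Sat(EG (EF ((crit ∧ empty) → start))) = {q0, q1, q3, q4, q5}
AG (EG (EF ((crit ∧ empty) → start))): greatest fixpoint, start Z0 = {q0, q1, q3, q4, q5}, keep only states in Sat with every successor in Z. Z1 = {q1, q3, q4, q5}; fixed.
Sat(AG (EG (EF ((crit ∧ empty) → start)))) = {q1, q3, q4, q5}
q3 ∈ Sat(AG (EG (EF ((crit ∧ empty) → start)))) = {q1, q3, q4, q5}, so the formula holds at q3.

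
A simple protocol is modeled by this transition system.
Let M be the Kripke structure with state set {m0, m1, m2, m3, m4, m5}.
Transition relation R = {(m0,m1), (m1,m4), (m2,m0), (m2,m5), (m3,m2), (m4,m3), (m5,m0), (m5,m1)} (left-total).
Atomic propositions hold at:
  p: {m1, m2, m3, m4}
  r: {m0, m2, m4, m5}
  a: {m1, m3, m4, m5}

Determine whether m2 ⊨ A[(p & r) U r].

Yes

Sat(p & r) = {m2, m4}
A[(p & r) U r]: least fixpoint, start Z0 = Sat(r) = {m0, m2, m4, m5}, add states in Sat(p & r) with every successor in Z. Already a fixed point.
Sat(A[(p & r) U r]) = {m0, m2, m4, m5}
m2 ∈ Sat(A[(p & r) U r]) = {m0, m2, m4, m5}, so the formula holds at m2.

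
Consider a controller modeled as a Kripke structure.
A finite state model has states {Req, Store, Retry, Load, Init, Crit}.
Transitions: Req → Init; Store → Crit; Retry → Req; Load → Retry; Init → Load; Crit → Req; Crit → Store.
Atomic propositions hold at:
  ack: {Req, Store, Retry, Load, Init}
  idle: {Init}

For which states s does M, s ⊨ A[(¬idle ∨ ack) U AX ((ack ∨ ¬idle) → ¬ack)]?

{Store}

Sat(¬idle) = {Req, Store, Retry, Load, Crit}
Sat(¬idle ∨ ack) = {Req, Store, Retry, Load, Init, Crit}
Sat(ack ∨ ¬idle) = {Req, Store, Retry, Load, Init, Crit}
Sat(¬ack) = {Crit}
Sat((ack ∨ ¬idle) → ¬ack) = {Crit}
Sat(AX ((ack ∨ ¬idle) → ¬ack)) = {s : every successor in {Crit}} = {Store}
A[(¬idle ∨ ack) U AX ((ack ∨ ¬idle) → ¬ack)]: least fixpoint, start Z0 = Sat(AX ((ack ∨ ¬idle) → ¬ack)) = {Store}, add states in Sat(¬idle ∨ ack) with every successor in Z. Already a fixed point.
Sat(A[(¬idle ∨ ack) U AX ((ack ∨ ¬idle) → ¬ack)]) = {Store}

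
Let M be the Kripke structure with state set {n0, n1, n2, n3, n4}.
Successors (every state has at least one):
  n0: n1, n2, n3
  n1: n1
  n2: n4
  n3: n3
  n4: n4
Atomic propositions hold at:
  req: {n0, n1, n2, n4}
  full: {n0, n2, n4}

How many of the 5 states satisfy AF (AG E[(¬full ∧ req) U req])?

3

Sat(¬full) = {n1, n3}
Sat(¬full ∧ req) = {n1}
E[(¬full ∧ req) U req]: least fixpoint, start Z0 = Sat(req) = {n0, n1, n2, n4}, add states in Sat(¬full ∧ req) with some successor in Z. Already a fixed point.
Sat(E[(¬full ∧ req) U req]) = {n0, n1, n2, n4}
AG E[(¬full ∧ req) U req]: greatest fixpoint, start Z0 = {n0, n1, n2, n4}, keep only states in Sat with every successor in Z. Z1 = {n1, n2, n4}; fixed.
Sat(AG E[(¬full ∧ req) U req]) = {n1, n2, n4}
AF (AG E[(¬full ∧ req) U req]): least fixpoint, start Z0 = {n1, n2, n4}, add states with every successor in Z. Already a fixed point.
Sat(AF (AG E[(¬full ∧ req) U req])) = {n1, n2, n4}
|Sat(AF (AG E[(¬full ∧ req) U req]))| = |{n1, n2, n4}| = 3.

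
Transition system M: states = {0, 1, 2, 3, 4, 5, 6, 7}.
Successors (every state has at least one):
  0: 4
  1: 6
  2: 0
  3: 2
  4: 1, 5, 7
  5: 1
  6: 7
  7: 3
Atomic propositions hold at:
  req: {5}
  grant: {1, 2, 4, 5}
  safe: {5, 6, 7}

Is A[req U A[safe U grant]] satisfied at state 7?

No

A[safe U grant]: least fixpoint, start Z0 = Sat(grant) = {1, 2, 4, 5}, add states in Sat(safe) with every successor in Z. Already a fixed point.
Sat(A[safe U grant]) = {1, 2, 4, 5}
A[req U A[safe U grant]]: least fixpoint, start Z0 = Sat(A[safe U grant]) = {1, 2, 4, 5}, add states in Sat(req) with every successor in Z. Already a fixed point.
Sat(A[req U A[safe U grant]]) = {1, 2, 4, 5}
7 ∉ Sat(A[req U A[safe U grant]]) = {1, 2, 4, 5}, so the formula does not hold at 7.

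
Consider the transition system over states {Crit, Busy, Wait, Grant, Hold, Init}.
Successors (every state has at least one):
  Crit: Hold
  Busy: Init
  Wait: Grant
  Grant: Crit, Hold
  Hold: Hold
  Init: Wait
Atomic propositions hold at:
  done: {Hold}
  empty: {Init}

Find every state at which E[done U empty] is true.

{Init}

E[done U empty]: least fixpoint, start Z0 = Sat(empty) = {Init}, add states in Sat(done) with some successor in Z. Already a fixed point.
Sat(E[done U empty]) = {Init}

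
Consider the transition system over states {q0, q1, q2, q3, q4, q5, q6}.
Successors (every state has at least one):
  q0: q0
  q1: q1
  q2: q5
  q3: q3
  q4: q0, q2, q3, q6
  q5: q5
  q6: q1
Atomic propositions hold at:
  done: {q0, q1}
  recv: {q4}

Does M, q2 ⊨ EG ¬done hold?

Yes

Sat(¬done) = {q2, q3, q4, q5, q6}
EG ¬done: greatest fixpoint, start Z0 = {q2, q3, q4, q5, q6}, keep only states in Sat with some successor in Z. Z1 = {q2, q3, q4, q5}; fixed.
Sat(EG ¬done) = {q2, q3, q4, q5}
q2 ∈ Sat(EG ¬done) = {q2, q3, q4, q5}, so the formula holds at q2.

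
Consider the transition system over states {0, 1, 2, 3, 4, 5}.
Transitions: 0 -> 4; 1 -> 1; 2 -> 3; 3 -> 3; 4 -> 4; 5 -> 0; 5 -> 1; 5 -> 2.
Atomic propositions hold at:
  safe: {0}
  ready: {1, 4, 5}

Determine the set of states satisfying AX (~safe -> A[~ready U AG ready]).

Sat(~safe) = {1, 2, 3, 4, 5}
Sat(~ready) = {0, 2, 3}
AG ready: greatest fixpoint, start Z0 = {1, 4, 5}, keep only states in Sat with every successor in Z. Z1 = {1, 4}; fixed.
Sat(AG ready) = {1, 4}
A[~ready U AG ready]: least fixpoint, start Z0 = Sat(AG ready) = {1, 4}, add states in Sat(~ready) with every successor in Z. Z1 = {0, 1, 4}; fixed.
Sat(A[~ready U AG ready]) = {0, 1, 4}
Sat(~safe -> A[~ready U AG ready]) = {0, 1, 4}
Sat(AX (~safe -> A[~ready U AG ready])) = {s : every successor in {0, 1, 4}} = {0, 1, 4}

{0, 1, 4}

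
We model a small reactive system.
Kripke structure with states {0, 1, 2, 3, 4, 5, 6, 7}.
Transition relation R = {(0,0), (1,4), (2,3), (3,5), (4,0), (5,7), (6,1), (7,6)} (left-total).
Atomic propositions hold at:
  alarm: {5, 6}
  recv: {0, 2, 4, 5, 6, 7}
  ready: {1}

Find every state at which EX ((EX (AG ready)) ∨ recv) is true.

{0, 1, 3, 4, 5, 7}

AG ready: greatest fixpoint, start Z0 = {1}, keep only states in Sat with every successor in Z. Z1 = ∅; fixed.
Sat(AG ready) = ∅
Sat(EX (AG ready)) = {s : some successor in ∅} = ∅
Sat((EX (AG ready)) ∨ recv) = {0, 2, 4, 5, 6, 7}
Sat(EX ((EX (AG ready)) ∨ recv)) = {s : some successor in {0, 2, 4, 5, 6, 7}} = {0, 1, 3, 4, 5, 7}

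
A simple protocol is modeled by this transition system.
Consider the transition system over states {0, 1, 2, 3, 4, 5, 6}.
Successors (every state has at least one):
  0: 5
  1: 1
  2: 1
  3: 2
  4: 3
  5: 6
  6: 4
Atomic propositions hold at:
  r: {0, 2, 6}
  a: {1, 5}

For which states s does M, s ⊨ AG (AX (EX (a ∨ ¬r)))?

Sat(¬r) = {1, 3, 4, 5}
Sat(a ∨ ¬r) = {1, 3, 4, 5}
Sat(EX (a ∨ ¬r)) = {s : some successor in {1, 3, 4, 5}} = {0, 1, 2, 4, 6}
Sat(AX (EX (a ∨ ¬r))) = {s : every successor in {0, 1, 2, 4, 6}} = {1, 2, 3, 5, 6}
AG (AX (EX (a ∨ ¬r))): greatest fixpoint, start Z0 = {1, 2, 3, 5, 6}, keep only states in Sat with every successor in Z. Z1 = {1, 2, 3, 5}; Z2 = {1, 2, 3}; fixed.
Sat(AG (AX (EX (a ∨ ¬r)))) = {1, 2, 3}

{1, 2, 3}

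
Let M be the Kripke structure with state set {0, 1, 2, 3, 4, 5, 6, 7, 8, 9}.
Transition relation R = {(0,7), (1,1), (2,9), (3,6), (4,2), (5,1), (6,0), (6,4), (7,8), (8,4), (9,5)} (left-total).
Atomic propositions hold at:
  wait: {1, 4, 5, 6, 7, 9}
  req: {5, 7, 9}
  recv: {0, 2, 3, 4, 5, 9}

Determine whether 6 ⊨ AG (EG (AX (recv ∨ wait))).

No

Sat(recv ∨ wait) = {0, 1, 2, 3, 4, 5, 6, 7, 9}
Sat(AX (recv ∨ wait)) = {s : every successor in {0, 1, 2, 3, 4, 5, 6, 7, 9}} = {0, 1, 2, 3, 4, 5, 6, 8, 9}
EG (AX (recv ∨ wait)): greatest fixpoint, start Z0 = {0, 1, 2, 3, 4, 5, 6, 8, 9}, keep only states in Sat with some successor in Z. Z1 = {1, 2, 3, 4, 5, 6, 8, 9}; fixed.
Sat(EG (AX (recv ∨ wait))) = {1, 2, 3, 4, 5, 6, 8, 9}
AG (EG (AX (recv ∨ wait))): greatest fixpoint, start Z0 = {1, 2, 3, 4, 5, 6, 8, 9}, keep only states in Sat with every successor in Z. Z1 = {1, 2, 3, 4, 5, 8, 9}; Z2 = {1, 2, 4, 5, 8, 9}; fixed.
Sat(AG (EG (AX (recv ∨ wait)))) = {1, 2, 4, 5, 8, 9}
6 ∉ Sat(AG (EG (AX (recv ∨ wait)))) = {1, 2, 4, 5, 8, 9}, so the formula does not hold at 6.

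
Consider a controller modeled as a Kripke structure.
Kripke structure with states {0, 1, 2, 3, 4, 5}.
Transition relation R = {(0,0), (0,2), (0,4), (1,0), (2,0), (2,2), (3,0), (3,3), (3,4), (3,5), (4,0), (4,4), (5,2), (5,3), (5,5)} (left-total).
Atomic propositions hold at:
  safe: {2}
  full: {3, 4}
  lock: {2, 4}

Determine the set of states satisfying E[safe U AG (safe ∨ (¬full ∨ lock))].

{0, 1, 2, 4}

Sat(¬full) = {0, 1, 2, 5}
Sat(¬full ∨ lock) = {0, 1, 2, 4, 5}
Sat(safe ∨ (¬full ∨ lock)) = {0, 1, 2, 4, 5}
AG (safe ∨ (¬full ∨ lock)): greatest fixpoint, start Z0 = {0, 1, 2, 4, 5}, keep only states in Sat with every successor in Z. Z1 = {0, 1, 2, 4}; fixed.
Sat(AG (safe ∨ (¬full ∨ lock))) = {0, 1, 2, 4}
E[safe U AG (safe ∨ (¬full ∨ lock))]: least fixpoint, start Z0 = Sat(AG (safe ∨ (¬full ∨ lock))) = {0, 1, 2, 4}, add states in Sat(safe) with some successor in Z. Already a fixed point.
Sat(E[safe U AG (safe ∨ (¬full ∨ lock))]) = {0, 1, 2, 4}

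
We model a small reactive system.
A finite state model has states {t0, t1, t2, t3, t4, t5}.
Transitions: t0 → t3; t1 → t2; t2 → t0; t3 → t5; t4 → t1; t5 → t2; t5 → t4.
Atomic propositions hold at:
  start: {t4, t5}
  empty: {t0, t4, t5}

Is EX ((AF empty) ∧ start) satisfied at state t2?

No

AF empty: least fixpoint, start Z0 = {t0, t4, t5}, add states with every successor in Z. Z1 = {t0, t2, t3, t4, t5}; Z2 = {t0, t1, t2, t3, t4, t5}; fixed.
Sat(AF empty) = {t0, t1, t2, t3, t4, t5}
Sat((AF empty) ∧ start) = {t4, t5}
Sat(EX ((AF empty) ∧ start)) = {s : some successor in {t4, t5}} = {t3, t5}
t2 ∉ Sat(EX ((AF empty) ∧ start)) = {t3, t5}, so the formula does not hold at t2.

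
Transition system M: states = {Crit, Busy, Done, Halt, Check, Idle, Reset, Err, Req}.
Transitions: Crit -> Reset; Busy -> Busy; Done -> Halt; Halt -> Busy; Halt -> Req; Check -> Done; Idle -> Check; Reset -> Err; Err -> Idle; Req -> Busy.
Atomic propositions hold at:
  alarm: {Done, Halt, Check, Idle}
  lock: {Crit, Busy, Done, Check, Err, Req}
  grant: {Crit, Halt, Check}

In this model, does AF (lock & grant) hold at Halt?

Sat(lock & grant) = {Crit, Check}
AF (lock & grant): least fixpoint, start Z0 = {Crit, Check}, add states with every successor in Z. Z1 = {Crit, Check, Idle}; Z2 = {Crit, Check, Idle, Err}; Z3 = {Crit, Check, Idle, Reset, Err}; fixed.
Sat(AF (lock & grant)) = {Crit, Check, Idle, Reset, Err}
Halt ∉ Sat(AF (lock & grant)) = {Crit, Check, Idle, Reset, Err}, so the formula does not hold at Halt.

No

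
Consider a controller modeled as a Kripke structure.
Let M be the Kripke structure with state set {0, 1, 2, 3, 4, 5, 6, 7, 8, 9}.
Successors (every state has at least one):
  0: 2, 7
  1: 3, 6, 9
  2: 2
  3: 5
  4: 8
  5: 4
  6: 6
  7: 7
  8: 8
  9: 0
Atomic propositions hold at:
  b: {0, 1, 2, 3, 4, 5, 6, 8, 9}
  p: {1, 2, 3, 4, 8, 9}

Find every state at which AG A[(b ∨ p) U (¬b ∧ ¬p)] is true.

Sat(b ∨ p) = {0, 1, 2, 3, 4, 5, 6, 8, 9}
Sat(¬b) = {7}
Sat(¬p) = {0, 5, 6, 7}
Sat(¬b ∧ ¬p) = {7}
A[(b ∨ p) U (¬b ∧ ¬p)]: least fixpoint, start Z0 = Sat((¬b ∧ ¬p)) = {7}, add states in Sat(b ∨ p) with every successor in Z. Already a fixed point.
Sat(A[(b ∨ p) U (¬b ∧ ¬p)]) = {7}
AG A[(b ∨ p) U (¬b ∧ ¬p)]: greatest fixpoint, start Z0 = {7}, keep only states in Sat with every successor in Z. Already a fixed point.
Sat(AG A[(b ∨ p) U (¬b ∧ ¬p)]) = {7}

{7}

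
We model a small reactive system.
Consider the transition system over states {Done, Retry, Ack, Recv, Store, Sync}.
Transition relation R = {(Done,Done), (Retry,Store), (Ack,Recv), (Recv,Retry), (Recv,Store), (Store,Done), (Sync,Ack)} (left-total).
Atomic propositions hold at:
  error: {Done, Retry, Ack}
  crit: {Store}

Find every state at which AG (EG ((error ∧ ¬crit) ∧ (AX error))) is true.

{Done}

Sat(¬crit) = {Done, Retry, Ack, Recv, Sync}
Sat(error ∧ ¬crit) = {Done, Retry, Ack}
Sat(AX error) = {s : every successor in {Done, Retry, Ack}} = {Done, Store, Sync}
Sat((error ∧ ¬crit) ∧ (AX error)) = {Done}
EG ((error ∧ ¬crit) ∧ (AX error)): greatest fixpoint, start Z0 = {Done}, keep only states in Sat with some successor in Z. Already a fixed point.
Sat(EG ((error ∧ ¬crit) ∧ (AX error))) = {Done}
AG (EG ((error ∧ ¬crit) ∧ (AX error))): greatest fixpoint, start Z0 = {Done}, keep only states in Sat with every successor in Z. Already a fixed point.
Sat(AG (EG ((error ∧ ¬crit) ∧ (AX error)))) = {Done}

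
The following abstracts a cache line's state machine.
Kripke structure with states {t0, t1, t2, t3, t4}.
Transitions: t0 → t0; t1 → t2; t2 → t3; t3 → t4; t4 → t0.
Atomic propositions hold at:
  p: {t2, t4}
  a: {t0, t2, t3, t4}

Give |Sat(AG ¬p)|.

1

Sat(¬p) = {t0, t1, t3}
AG ¬p: greatest fixpoint, start Z0 = {t0, t1, t3}, keep only states in Sat with every successor in Z. Z1 = {t0}; fixed.
Sat(AG ¬p) = {t0}
|Sat(AG ¬p)| = |{t0}| = 1.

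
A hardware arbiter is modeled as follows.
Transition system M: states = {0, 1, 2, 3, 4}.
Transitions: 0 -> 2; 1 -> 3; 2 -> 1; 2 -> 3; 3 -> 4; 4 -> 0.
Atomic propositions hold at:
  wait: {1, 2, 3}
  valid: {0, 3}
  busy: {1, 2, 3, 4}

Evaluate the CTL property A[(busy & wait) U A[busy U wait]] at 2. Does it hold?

Yes

Sat(busy & wait) = {1, 2, 3}
A[busy U wait]: least fixpoint, start Z0 = Sat(wait) = {1, 2, 3}, add states in Sat(busy) with every successor in Z. Already a fixed point.
Sat(A[busy U wait]) = {1, 2, 3}
A[(busy & wait) U A[busy U wait]]: least fixpoint, start Z0 = Sat(A[busy U wait]) = {1, 2, 3}, add states in Sat(busy & wait) with every successor in Z. Already a fixed point.
Sat(A[(busy & wait) U A[busy U wait]]) = {1, 2, 3}
2 ∈ Sat(A[(busy & wait) U A[busy U wait]]) = {1, 2, 3}, so the formula holds at 2.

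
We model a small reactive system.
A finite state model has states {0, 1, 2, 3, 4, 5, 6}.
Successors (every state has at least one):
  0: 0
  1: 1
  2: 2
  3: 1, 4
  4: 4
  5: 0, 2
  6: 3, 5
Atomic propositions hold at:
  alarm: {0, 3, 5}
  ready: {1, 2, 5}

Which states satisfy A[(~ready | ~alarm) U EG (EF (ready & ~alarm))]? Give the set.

Sat(~ready) = {0, 3, 4, 6}
Sat(~alarm) = {1, 2, 4, 6}
Sat(~ready | ~alarm) = {0, 1, 2, 3, 4, 6}
Sat(ready & ~alarm) = {1, 2}
EF (ready & ~alarm): least fixpoint, start Z0 = {1, 2}, add states with some successor in Z. Z1 = {1, 2, 3, 5}; Z2 = {1, 2, 3, 5, 6}; fixed.
Sat(EF (ready & ~alarm)) = {1, 2, 3, 5, 6}
EG (EF (ready & ~alarm)): greatest fixpoint, start Z0 = {1, 2, 3, 5, 6}, keep only states in Sat with some successor in Z. Already a fixed point.
Sat(EG (EF (ready & ~alarm))) = {1, 2, 3, 5, 6}
A[(~ready | ~alarm) U EG (EF (ready & ~alarm))]: least fixpoint, start Z0 = Sat(EG (EF (ready & ~alarm))) = {1, 2, 3, 5, 6}, add states in Sat(~ready | ~alarm) with every successor in Z. Already a fixed point.
Sat(A[(~ready | ~alarm) U EG (EF (ready & ~alarm))]) = {1, 2, 3, 5, 6}

{1, 2, 3, 5, 6}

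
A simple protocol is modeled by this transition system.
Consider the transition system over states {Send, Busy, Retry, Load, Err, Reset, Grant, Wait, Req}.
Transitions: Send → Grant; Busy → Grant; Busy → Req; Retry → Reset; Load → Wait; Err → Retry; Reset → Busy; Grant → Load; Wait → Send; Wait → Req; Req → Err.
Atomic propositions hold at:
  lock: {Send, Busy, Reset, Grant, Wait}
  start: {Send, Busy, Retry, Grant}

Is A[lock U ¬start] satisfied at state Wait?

Yes

Sat(¬start) = {Load, Err, Reset, Wait, Req}
A[lock U ¬start]: least fixpoint, start Z0 = Sat(¬start) = {Load, Err, Reset, Wait, Req}, add states in Sat(lock) with every successor in Z. Z1 = {Load, Err, Reset, Grant, Wait, Req}; Z2 = {Send, Busy, Load, Err, Reset, Grant, Wait, Req}; fixed.
Sat(A[lock U ¬start]) = {Send, Busy, Load, Err, Reset, Grant, Wait, Req}
Wait ∈ Sat(A[lock U ¬start]) = {Send, Busy, Load, Err, Reset, Grant, Wait, Req}, so the formula holds at Wait.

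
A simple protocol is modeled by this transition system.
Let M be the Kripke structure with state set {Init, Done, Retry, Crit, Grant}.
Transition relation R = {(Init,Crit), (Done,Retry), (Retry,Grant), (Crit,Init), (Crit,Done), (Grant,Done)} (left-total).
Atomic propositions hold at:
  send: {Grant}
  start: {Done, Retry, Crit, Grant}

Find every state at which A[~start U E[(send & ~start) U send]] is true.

Sat(~start) = {Init}
Sat(send & ~start) = ∅
E[(send & ~start) U send]: least fixpoint, start Z0 = Sat(send) = {Grant}, add states in Sat(send & ~start) with some successor in Z. Already a fixed point.
Sat(E[(send & ~start) U send]) = {Grant}
A[~start U E[(send & ~start) U send]]: least fixpoint, start Z0 = Sat(E[(send & ~start) U send]) = {Grant}, add states in Sat(~start) with every successor in Z. Already a fixed point.
Sat(A[~start U E[(send & ~start) U send]]) = {Grant}

{Grant}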